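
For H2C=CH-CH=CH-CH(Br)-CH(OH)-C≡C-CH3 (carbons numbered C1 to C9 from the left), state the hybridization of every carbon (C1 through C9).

C1 sp2, C2 sp2, C3 sp2, C4 sp2, C5 sp3, C6 sp3, C7 sp, C8 sp, C9 sp3

C1 — 3 σ bonds, plus one π bond. Steric number 3, so sp2.
C2 is sp2: 3 σ bonds, plus one π bond, 3 electron-density regions.
C3 is sp2: 3 σ bonds, plus one π bond, 3 electron-density regions.
C4 — 3 σ bonds, plus one π bond. Steric number 3, so sp2.
C5 carries 4 σ bonds, giving a steric number of 4, so it is sp3.
C6 carries 4 σ bonds, giving a steric number of 4, so it is sp3.
C7 carries 2 σ bonds, plus two π bonds, giving a steric number of 2, so it is sp.
C8 carries 2 σ bonds, plus two π bonds, giving a steric number of 2, so it is sp.
C9: 4 σ bonds — 4 electron domains, sp3.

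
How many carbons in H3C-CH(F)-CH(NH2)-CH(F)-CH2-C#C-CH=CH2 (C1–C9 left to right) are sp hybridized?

C1: sp3
C2: sp3
C3: sp3
C4: sp3
C5: sp3
C6: sp ✓
C7: sp ✓
C8: sp2
C9: sp2
C6, C7 → 2 sp carbons.

2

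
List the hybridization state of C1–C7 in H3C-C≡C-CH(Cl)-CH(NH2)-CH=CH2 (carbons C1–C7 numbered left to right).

C1 — 4 σ bonds. Steric number 4, so sp3.
C2 (2 σ bonds, plus two π bonds) has steric number 2: sp.
C3 — 2 σ bonds, plus two π bonds. Steric number 2, so sp.
C4 has 4 σ bonds: steric number 4 → sp3.
C5: 4 σ bonds; 4 regions of electron density → sp3.
C6 (3 σ bonds, plus one π bond) has steric number 3: sp2.
C7 has 3 σ bonds, plus one π bond: steric number 3 → sp2.

C1 sp3, C2 sp, C3 sp, C4 sp3, C5 sp3, C6 sp2, C7 sp2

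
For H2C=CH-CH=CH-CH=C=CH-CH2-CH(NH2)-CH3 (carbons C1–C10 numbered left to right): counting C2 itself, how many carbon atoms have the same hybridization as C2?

6

C2 is sp2 (one π bond).
C1: sp2 ✓
C2: sp2 ✓
C3: sp2 ✓
C4: sp2 ✓
C5: sp2 ✓
C6: sp
C7: sp2 ✓
C8: sp3
C9: sp3
C10: sp3
6 carbons are sp2.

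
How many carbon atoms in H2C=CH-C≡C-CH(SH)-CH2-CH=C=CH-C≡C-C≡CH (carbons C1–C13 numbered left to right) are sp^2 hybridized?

C1: sp2 ✓
C2: sp2 ✓
C3: sp
C4: sp
C5: sp3
C6: sp3
C7: sp2 ✓
C8: sp
C9: sp2 ✓
C10: sp
C11: sp
C12: sp
C13: sp
C1, C2, C7, C9 → 4 sp2 carbons.

4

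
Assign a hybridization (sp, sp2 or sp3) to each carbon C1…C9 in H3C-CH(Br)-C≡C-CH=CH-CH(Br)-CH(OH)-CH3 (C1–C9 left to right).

C1 sp3, C2 sp3, C3 sp, C4 sp, C5 sp2, C6 sp2, C7 sp3, C8 sp3, C9 sp3

C1 has 4 σ bonds: steric number 4 → sp3.
C2 — 4 σ bonds. Steric number 4, so sp3.
C3: 2 σ bonds, plus two π bonds; 2 regions of electron density → sp.
C4 carries 2 σ bonds, plus two π bonds, giving a steric number of 2, so it is sp.
C5 (3 σ bonds, plus one π bond) has steric number 3: sp2.
C6 (3 σ bonds, plus one π bond) has steric number 3: sp2.
C7 carries 4 σ bonds, giving a steric number of 4, so it is sp3.
C8 carries 4 σ bonds, giving a steric number of 4, so it is sp3.
C9 (4 σ bonds) has steric number 4: sp3.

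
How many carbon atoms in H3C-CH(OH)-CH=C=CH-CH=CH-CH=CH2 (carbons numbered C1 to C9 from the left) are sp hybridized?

C1: sp3
C2: sp3
C3: sp2
C4: sp ✓
C5: sp2
C6: sp2
C7: sp2
C8: sp2
C9: sp2
C4 → 1 sp carbon.

1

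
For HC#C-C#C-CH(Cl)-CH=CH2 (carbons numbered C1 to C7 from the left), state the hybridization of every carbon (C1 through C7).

C1 sp, C2 sp, C3 sp, C4 sp, C5 sp3, C6 sp2, C7 sp2

C1: 2 σ bonds, plus two π bonds; 2 regions of electron density → sp.
C2: 2 σ bonds, plus two π bonds; 2 regions of electron density → sp.
C3 carries 2 σ bonds, plus two π bonds, giving a steric number of 2, so it is sp.
C4 has 2 σ bonds, plus two π bonds: steric number 2 → sp.
C5 has 4 σ bonds: steric number 4 → sp3.
C6 has 3 σ bonds, plus one π bond: steric number 3 → sp2.
C7 — 3 σ bonds, plus one π bond. Steric number 3, so sp2.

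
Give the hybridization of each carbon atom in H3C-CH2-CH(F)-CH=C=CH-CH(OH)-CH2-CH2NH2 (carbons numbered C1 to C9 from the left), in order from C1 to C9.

C1 has 4 σ bonds: steric number 4 → sp3.
C2: 4 σ bonds — 4 electron domains, sp3.
C3 carries 4 σ bonds, giving a steric number of 4, so it is sp3.
C4 has 3 σ bonds, plus one π bond: steric number 3 → sp2.
C5 (2 σ bonds, plus two π bonds) has steric number 2: sp.
C6: 3 σ bonds, plus one π bond; 3 regions of electron density → sp2.
C7 carries 4 σ bonds, giving a steric number of 4, so it is sp3.
C8 is sp3: 4 σ bonds, 4 electron-density regions.
C9 (4 σ bonds) has steric number 4: sp3.

C1 sp3, C2 sp3, C3 sp3, C4 sp2, C5 sp, C6 sp2, C7 sp3, C8 sp3, C9 sp3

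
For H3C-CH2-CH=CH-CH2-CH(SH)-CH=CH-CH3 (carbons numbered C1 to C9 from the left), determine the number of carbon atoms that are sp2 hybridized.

4

C1: sp3
C2: sp3
C3: sp2 ✓
C4: sp2 ✓
C5: sp3
C6: sp3
C7: sp2 ✓
C8: sp2 ✓
C9: sp3
C3, C4, C7, C8 → 4 sp2 carbons.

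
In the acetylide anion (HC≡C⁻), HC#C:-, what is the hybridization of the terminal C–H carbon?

sp

The terminal C–H carbon has 2 σ bonds, plus two π bonds: steric number 2 → sp.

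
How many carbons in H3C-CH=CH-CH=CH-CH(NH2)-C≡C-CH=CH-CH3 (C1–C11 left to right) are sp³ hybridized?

3

C1: sp3 ✓
C2: sp2
C3: sp2
C4: sp2
C5: sp2
C6: sp3 ✓
C7: sp
C8: sp
C9: sp2
C10: sp2
C11: sp3 ✓
C1, C6, C11 → 3 sp3 carbons.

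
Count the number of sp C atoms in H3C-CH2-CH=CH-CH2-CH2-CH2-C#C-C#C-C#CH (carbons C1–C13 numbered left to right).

6

C1: sp3
C2: sp3
C3: sp2
C4: sp2
C5: sp3
C6: sp3
C7: sp3
C8: sp ✓
C9: sp ✓
C10: sp ✓
C11: sp ✓
C12: sp ✓
C13: sp ✓
C8, C9, C10, C11, C12, C13 → 6 sp carbons.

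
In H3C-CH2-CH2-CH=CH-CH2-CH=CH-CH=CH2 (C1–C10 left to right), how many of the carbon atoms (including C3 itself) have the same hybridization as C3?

4

C3 is sp3 (only σ bonds).
C1: sp3 ✓
C2: sp3 ✓
C3: sp3 ✓
C4: sp2
C5: sp2
C6: sp3 ✓
C7: sp2
C8: sp2
C9: sp2
C10: sp2
4 carbons are sp3.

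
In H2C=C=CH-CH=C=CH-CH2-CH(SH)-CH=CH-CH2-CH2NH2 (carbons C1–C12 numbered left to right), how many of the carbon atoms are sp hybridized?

2

C1: sp2
C2: sp ✓
C3: sp2
C4: sp2
C5: sp ✓
C6: sp2
C7: sp3
C8: sp3
C9: sp2
C10: sp2
C11: sp3
C12: sp3
C2, C5 → 2 sp carbons.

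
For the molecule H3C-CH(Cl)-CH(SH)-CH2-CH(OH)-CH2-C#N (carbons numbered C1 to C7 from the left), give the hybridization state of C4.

C4 is sp3: 4 σ bonds, 4 electron-density regions.

sp^3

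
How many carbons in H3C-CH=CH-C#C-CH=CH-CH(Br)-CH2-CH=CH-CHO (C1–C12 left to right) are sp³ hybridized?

3

C1: sp3 ✓
C2: sp2
C3: sp2
C4: sp
C5: sp
C6: sp2
C7: sp2
C8: sp3 ✓
C9: sp3 ✓
C10: sp2
C11: sp2
C12: sp2
C1, C8, C9 → 3 sp3 carbons.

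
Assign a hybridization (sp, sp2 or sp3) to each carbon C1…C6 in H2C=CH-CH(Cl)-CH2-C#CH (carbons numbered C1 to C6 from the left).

C1 sp2, C2 sp2, C3 sp3, C4 sp3, C5 sp, C6 sp

C1 carries 3 σ bonds, plus one π bond, giving a steric number of 3, so it is sp2.
C2 is sp2: 3 σ bonds, plus one π bond, 3 electron-density regions.
C3: 4 σ bonds; 4 regions of electron density → sp3.
C4 — 4 σ bonds. Steric number 4, so sp3.
C5 has 2 σ bonds, plus two π bonds: steric number 2 → sp.
C6 is sp: 2 σ bonds, plus two π bonds, 2 electron-density regions.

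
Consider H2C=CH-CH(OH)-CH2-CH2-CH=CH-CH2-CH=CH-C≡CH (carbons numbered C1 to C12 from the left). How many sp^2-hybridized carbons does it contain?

6

C1: sp2 ✓
C2: sp2 ✓
C3: sp3
C4: sp3
C5: sp3
C6: sp2 ✓
C7: sp2 ✓
C8: sp3
C9: sp2 ✓
C10: sp2 ✓
C11: sp
C12: sp
C1, C2, C6, C7, C9, C10 → 6 sp2 carbons.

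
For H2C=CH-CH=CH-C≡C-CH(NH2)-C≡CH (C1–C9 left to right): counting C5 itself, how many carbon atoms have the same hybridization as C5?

4

C5 is sp (two π bonds).
C1: sp2
C2: sp2
C3: sp2
C4: sp2
C5: sp ✓
C6: sp ✓
C7: sp3
C8: sp ✓
C9: sp ✓
4 carbons are sp.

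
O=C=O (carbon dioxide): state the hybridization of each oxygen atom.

sp^2

One σ bond + two lone pairs = steric number 3 → sp2.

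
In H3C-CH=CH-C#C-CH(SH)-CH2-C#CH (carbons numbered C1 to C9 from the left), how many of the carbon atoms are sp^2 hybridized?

C1: sp3
C2: sp2 ✓
C3: sp2 ✓
C4: sp
C5: sp
C6: sp3
C7: sp3
C8: sp
C9: sp
C2, C3 → 2 sp2 carbons.

2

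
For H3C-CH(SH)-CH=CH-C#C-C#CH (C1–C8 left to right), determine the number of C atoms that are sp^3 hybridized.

2

C1: sp3 ✓
C2: sp3 ✓
C3: sp2
C4: sp2
C5: sp
C6: sp
C7: sp
C8: sp
C1, C2 → 2 sp3 carbons.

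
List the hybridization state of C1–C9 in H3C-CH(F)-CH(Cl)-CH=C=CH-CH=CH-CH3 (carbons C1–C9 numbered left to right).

C1 sp3, C2 sp3, C3 sp3, C4 sp2, C5 sp, C6 sp2, C7 sp2, C8 sp2, C9 sp3

C1 has 4 σ bonds: steric number 4 → sp3.
C2: 4 σ bonds — 4 electron domains, sp3.
C3: 4 σ bonds — 4 electron domains, sp3.
C4 is sp2: 3 σ bonds, plus one π bond, 3 electron-density regions.
C5: 2 σ bonds, plus two π bonds — 2 electron domains, sp.
C6 (3 σ bonds, plus one π bond) has steric number 3: sp2.
C7 carries 3 σ bonds, plus one π bond, giving a steric number of 3, so it is sp2.
C8: 3 σ bonds, plus one π bond; 3 regions of electron density → sp2.
C9 carries 4 σ bonds, giving a steric number of 4, so it is sp3.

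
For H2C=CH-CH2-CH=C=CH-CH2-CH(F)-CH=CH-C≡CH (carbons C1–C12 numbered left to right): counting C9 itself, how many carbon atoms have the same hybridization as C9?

C9 is sp2 (one π bond).
C1: sp2 ✓
C2: sp2 ✓
C3: sp3
C4: sp2 ✓
C5: sp
C6: sp2 ✓
C7: sp3
C8: sp3
C9: sp2 ✓
C10: sp2 ✓
C11: sp
C12: sp
6 carbons are sp2.

6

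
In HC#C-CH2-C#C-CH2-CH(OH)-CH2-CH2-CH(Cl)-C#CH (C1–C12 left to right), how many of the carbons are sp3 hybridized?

6

C1: sp
C2: sp
C3: sp3 ✓
C4: sp
C5: sp
C6: sp3 ✓
C7: sp3 ✓
C8: sp3 ✓
C9: sp3 ✓
C10: sp3 ✓
C11: sp
C12: sp
C3, C6, C7, C8, C9, C10 → 6 sp3 carbons.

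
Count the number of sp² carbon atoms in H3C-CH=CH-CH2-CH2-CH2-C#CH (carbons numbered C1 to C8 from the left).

2

C1: sp3
C2: sp2 ✓
C3: sp2 ✓
C4: sp3
C5: sp3
C6: sp3
C7: sp
C8: sp
C2, C3 → 2 sp2 carbons.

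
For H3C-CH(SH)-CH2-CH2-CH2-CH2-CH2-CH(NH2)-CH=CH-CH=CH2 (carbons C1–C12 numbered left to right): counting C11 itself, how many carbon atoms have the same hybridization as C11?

C11 is sp2 (one π bond).
C1: sp3
C2: sp3
C3: sp3
C4: sp3
C5: sp3
C6: sp3
C7: sp3
C8: sp3
C9: sp2 ✓
C10: sp2 ✓
C11: sp2 ✓
C12: sp2 ✓
4 carbons are sp2.

4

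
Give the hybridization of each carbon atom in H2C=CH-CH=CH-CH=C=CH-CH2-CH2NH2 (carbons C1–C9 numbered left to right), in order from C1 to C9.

C1 sp2, C2 sp2, C3 sp2, C4 sp2, C5 sp2, C6 sp, C7 sp2, C8 sp3, C9 sp3

C1 has 3 σ bonds, plus one π bond: steric number 3 → sp2.
C2 (3 σ bonds, plus one π bond) has steric number 3: sp2.
C3 — 3 σ bonds, plus one π bond. Steric number 3, so sp2.
C4 carries 3 σ bonds, plus one π bond, giving a steric number of 3, so it is sp2.
C5: 3 σ bonds, plus one π bond; 3 regions of electron density → sp2.
C6: 2 σ bonds, plus two π bonds; 2 regions of electron density → sp.
C7: 3 σ bonds, plus one π bond; 3 regions of electron density → sp2.
C8 (4 σ bonds) has steric number 4: sp3.
C9: 4 σ bonds; 4 regions of electron density → sp3.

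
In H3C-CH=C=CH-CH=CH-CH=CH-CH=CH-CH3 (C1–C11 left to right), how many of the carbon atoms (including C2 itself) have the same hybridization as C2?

C2 is sp2 (one π bond).
C1: sp3
C2: sp2 ✓
C3: sp
C4: sp2 ✓
C5: sp2 ✓
C6: sp2 ✓
C7: sp2 ✓
C8: sp2 ✓
C9: sp2 ✓
C10: sp2 ✓
C11: sp3
8 carbons are sp2.

8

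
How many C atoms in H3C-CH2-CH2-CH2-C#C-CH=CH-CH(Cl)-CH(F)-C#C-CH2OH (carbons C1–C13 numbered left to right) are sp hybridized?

C1: sp3
C2: sp3
C3: sp3
C4: sp3
C5: sp ✓
C6: sp ✓
C7: sp2
C8: sp2
C9: sp3
C10: sp3
C11: sp ✓
C12: sp ✓
C13: sp3
C5, C6, C11, C12 → 4 sp carbons.

4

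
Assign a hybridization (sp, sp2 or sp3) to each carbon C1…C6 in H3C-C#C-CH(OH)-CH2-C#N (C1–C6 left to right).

C1 sp3, C2 sp, C3 sp, C4 sp3, C5 sp3, C6 sp

C1 has 4 σ bonds: steric number 4 → sp3.
C2 is sp: 2 σ bonds, plus two π bonds, 2 electron-density regions.
C3: 2 σ bonds, plus two π bonds; 2 regions of electron density → sp.
C4 carries 4 σ bonds, giving a steric number of 4, so it is sp3.
C5: 4 σ bonds; 4 regions of electron density → sp3.
C6 has 2 σ bonds, plus two π bonds: steric number 2 → sp.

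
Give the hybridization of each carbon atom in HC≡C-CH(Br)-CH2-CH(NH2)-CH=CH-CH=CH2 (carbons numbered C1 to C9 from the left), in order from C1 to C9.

C1 is sp: 2 σ bonds, plus two π bonds, 2 electron-density regions.
C2 is sp: 2 σ bonds, plus two π bonds, 2 electron-density regions.
C3 carries 4 σ bonds, giving a steric number of 4, so it is sp3.
C4 is sp3: 4 σ bonds, 4 electron-density regions.
C5 (4 σ bonds) has steric number 4: sp3.
C6: 3 σ bonds, plus one π bond — 3 electron domains, sp2.
C7 has 3 σ bonds, plus one π bond: steric number 3 → sp2.
C8 — 3 σ bonds, plus one π bond. Steric number 3, so sp2.
C9 has 3 σ bonds, plus one π bond: steric number 3 → sp2.

C1 sp, C2 sp, C3 sp3, C4 sp3, C5 sp3, C6 sp2, C7 sp2, C8 sp2, C9 sp2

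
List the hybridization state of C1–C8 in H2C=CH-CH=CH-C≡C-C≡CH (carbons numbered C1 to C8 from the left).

C1 has 3 σ bonds, plus one π bond: steric number 3 → sp2.
C2: 3 σ bonds, plus one π bond — 3 electron domains, sp2.
C3 carries 3 σ bonds, plus one π bond, giving a steric number of 3, so it is sp2.
C4: 3 σ bonds, plus one π bond; 3 regions of electron density → sp2.
C5: 2 σ bonds, plus two π bonds; 2 regions of electron density → sp.
C6 — 2 σ bonds, plus two π bonds. Steric number 2, so sp.
C7: 2 σ bonds, plus two π bonds; 2 regions of electron density → sp.
C8: 2 σ bonds, plus two π bonds; 2 regions of electron density → sp.

C1 sp2, C2 sp2, C3 sp2, C4 sp2, C5 sp, C6 sp, C7 sp, C8 sp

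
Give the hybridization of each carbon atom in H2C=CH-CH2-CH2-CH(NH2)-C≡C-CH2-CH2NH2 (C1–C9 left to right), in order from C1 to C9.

C1 sp2, C2 sp2, C3 sp3, C4 sp3, C5 sp3, C6 sp, C7 sp, C8 sp3, C9 sp3

C1 (3 σ bonds, plus one π bond) has steric number 3: sp2.
C2: 3 σ bonds, plus one π bond; 3 regions of electron density → sp2.
C3 — 4 σ bonds. Steric number 4, so sp3.
C4: 4 σ bonds; 4 regions of electron density → sp3.
C5 (4 σ bonds) has steric number 4: sp3.
C6 has 2 σ bonds, plus two π bonds: steric number 2 → sp.
C7: 2 σ bonds, plus two π bonds; 2 regions of electron density → sp.
C8 — 4 σ bonds. Steric number 4, so sp3.
C9 is sp3: 4 σ bonds, 4 electron-density regions.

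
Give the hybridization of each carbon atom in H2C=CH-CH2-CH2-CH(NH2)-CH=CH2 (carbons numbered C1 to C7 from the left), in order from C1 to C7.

C1 is sp2: 3 σ bonds, plus one π bond, 3 electron-density regions.
C2: 3 σ bonds, plus one π bond — 3 electron domains, sp2.
C3 has 4 σ bonds: steric number 4 → sp3.
C4 carries 4 σ bonds, giving a steric number of 4, so it is sp3.
C5 (4 σ bonds) has steric number 4: sp3.
C6: 3 σ bonds, plus one π bond; 3 regions of electron density → sp2.
C7: 3 σ bonds, plus one π bond; 3 regions of electron density → sp2.

C1 sp2, C2 sp2, C3 sp3, C4 sp3, C5 sp3, C6 sp2, C7 sp2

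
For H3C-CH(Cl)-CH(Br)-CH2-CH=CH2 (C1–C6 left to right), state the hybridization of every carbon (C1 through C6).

C1: 4 σ bonds; 4 regions of electron density → sp3.
C2: 4 σ bonds; 4 regions of electron density → sp3.
C3 (4 σ bonds) has steric number 4: sp3.
C4 has 4 σ bonds: steric number 4 → sp3.
C5: 3 σ bonds, plus one π bond; 3 regions of electron density → sp2.
C6 (3 σ bonds, plus one π bond) has steric number 3: sp2.

C1 sp3, C2 sp3, C3 sp3, C4 sp3, C5 sp2, C6 sp2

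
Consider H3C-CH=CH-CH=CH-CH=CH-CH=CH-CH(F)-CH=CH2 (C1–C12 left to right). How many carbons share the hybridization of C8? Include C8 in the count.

10

C8 is sp2 (one π bond).
C1: sp3
C2: sp2 ✓
C3: sp2 ✓
C4: sp2 ✓
C5: sp2 ✓
C6: sp2 ✓
C7: sp2 ✓
C8: sp2 ✓
C9: sp2 ✓
C10: sp3
C11: sp2 ✓
C12: sp2 ✓
10 carbons are sp2.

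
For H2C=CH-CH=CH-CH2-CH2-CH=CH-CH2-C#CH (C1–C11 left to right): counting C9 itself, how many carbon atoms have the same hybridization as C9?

C9 is sp3 (only σ bonds).
C1: sp2
C2: sp2
C3: sp2
C4: sp2
C5: sp3 ✓
C6: sp3 ✓
C7: sp2
C8: sp2
C9: sp3 ✓
C10: sp
C11: sp
3 carbons are sp3.

3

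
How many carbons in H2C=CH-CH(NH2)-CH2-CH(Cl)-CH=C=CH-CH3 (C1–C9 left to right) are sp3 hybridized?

C1: sp2
C2: sp2
C3: sp3 ✓
C4: sp3 ✓
C5: sp3 ✓
C6: sp2
C7: sp
C8: sp2
C9: sp3 ✓
C3, C4, C5, C9 → 4 sp3 carbons.

4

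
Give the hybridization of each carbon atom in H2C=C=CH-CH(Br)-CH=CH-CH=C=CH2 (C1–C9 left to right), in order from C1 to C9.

C1 sp2, C2 sp, C3 sp2, C4 sp3, C5 sp2, C6 sp2, C7 sp2, C8 sp, C9 sp2

C1 is sp2: 3 σ bonds, plus one π bond, 3 electron-density regions.
C2 has 2 σ bonds, plus two π bonds: steric number 2 → sp.
C3 carries 3 σ bonds, plus one π bond, giving a steric number of 3, so it is sp2.
C4 — 4 σ bonds. Steric number 4, so sp3.
C5 carries 3 σ bonds, plus one π bond, giving a steric number of 3, so it is sp2.
C6 — 3 σ bonds, plus one π bond. Steric number 3, so sp2.
C7 carries 3 σ bonds, plus one π bond, giving a steric number of 3, so it is sp2.
C8 (2 σ bonds, plus two π bonds) has steric number 2: sp.
C9: 3 σ bonds, plus one π bond; 3 regions of electron density → sp2.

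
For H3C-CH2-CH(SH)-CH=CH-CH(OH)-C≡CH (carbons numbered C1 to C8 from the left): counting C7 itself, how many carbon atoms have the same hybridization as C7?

C7 is sp (two π bonds).
C1: sp3
C2: sp3
C3: sp3
C4: sp2
C5: sp2
C6: sp3
C7: sp ✓
C8: sp ✓
2 carbons are sp.

2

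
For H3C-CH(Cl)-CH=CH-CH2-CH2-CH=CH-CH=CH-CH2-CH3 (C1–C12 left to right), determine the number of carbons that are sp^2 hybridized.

C1: sp3
C2: sp3
C3: sp2 ✓
C4: sp2 ✓
C5: sp3
C6: sp3
C7: sp2 ✓
C8: sp2 ✓
C9: sp2 ✓
C10: sp2 ✓
C11: sp3
C12: sp3
C3, C4, C7, C8, C9, C10 → 6 sp2 carbons.

6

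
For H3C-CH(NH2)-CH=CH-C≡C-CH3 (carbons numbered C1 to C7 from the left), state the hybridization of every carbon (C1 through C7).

C1 sp3, C2 sp3, C3 sp2, C4 sp2, C5 sp, C6 sp, C7 sp3

C1 carries 4 σ bonds, giving a steric number of 4, so it is sp3.
C2 (4 σ bonds) has steric number 4: sp3.
C3 is sp2: 3 σ bonds, plus one π bond, 3 electron-density regions.
C4: 3 σ bonds, plus one π bond; 3 regions of electron density → sp2.
C5 — 2 σ bonds, plus two π bonds. Steric number 2, so sp.
C6 — 2 σ bonds, plus two π bonds. Steric number 2, so sp.
C7: 4 σ bonds; 4 regions of electron density → sp3.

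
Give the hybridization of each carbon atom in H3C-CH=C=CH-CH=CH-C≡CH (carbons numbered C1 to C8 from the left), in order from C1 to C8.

C1 sp3, C2 sp2, C3 sp, C4 sp2, C5 sp2, C6 sp2, C7 sp, C8 sp

C1: 4 σ bonds; 4 regions of electron density → sp3.
C2 is sp2: 3 σ bonds, plus one π bond, 3 electron-density regions.
C3: 2 σ bonds, plus two π bonds; 2 regions of electron density → sp.
C4 has 3 σ bonds, plus one π bond: steric number 3 → sp2.
C5 — 3 σ bonds, plus one π bond. Steric number 3, so sp2.
C6 is sp2: 3 σ bonds, plus one π bond, 3 electron-density regions.
C7 is sp: 2 σ bonds, plus two π bonds, 2 electron-density regions.
C8 carries 2 σ bonds, plus two π bonds, giving a steric number of 2, so it is sp.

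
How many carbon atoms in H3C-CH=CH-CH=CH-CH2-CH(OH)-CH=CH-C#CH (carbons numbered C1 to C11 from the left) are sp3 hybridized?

3

C1: sp3 ✓
C2: sp2
C3: sp2
C4: sp2
C5: sp2
C6: sp3 ✓
C7: sp3 ✓
C8: sp2
C9: sp2
C10: sp
C11: sp
C1, C6, C7 → 3 sp3 carbons.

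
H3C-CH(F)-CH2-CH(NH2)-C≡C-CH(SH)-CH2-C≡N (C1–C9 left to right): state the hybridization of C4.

C4 (4 σ bonds) has steric number 4: sp3.

sp^3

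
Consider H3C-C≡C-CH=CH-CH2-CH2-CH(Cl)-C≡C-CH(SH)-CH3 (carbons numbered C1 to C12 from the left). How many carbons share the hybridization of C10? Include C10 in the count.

4

C10 is sp (two π bonds).
C1: sp3
C2: sp ✓
C3: sp ✓
C4: sp2
C5: sp2
C6: sp3
C7: sp3
C8: sp3
C9: sp ✓
C10: sp ✓
C11: sp3
C12: sp3
4 carbons are sp.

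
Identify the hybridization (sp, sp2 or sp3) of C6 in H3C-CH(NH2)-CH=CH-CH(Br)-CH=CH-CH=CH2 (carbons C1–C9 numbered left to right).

sp^2

C6 (3 σ bonds, plus one π bond) has steric number 3: sp2.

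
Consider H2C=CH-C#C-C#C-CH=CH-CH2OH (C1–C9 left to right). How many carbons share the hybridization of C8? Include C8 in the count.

C8 is sp2 (one π bond).
C1: sp2 ✓
C2: sp2 ✓
C3: sp
C4: sp
C5: sp
C6: sp
C7: sp2 ✓
C8: sp2 ✓
C9: sp3
4 carbons are sp2.

4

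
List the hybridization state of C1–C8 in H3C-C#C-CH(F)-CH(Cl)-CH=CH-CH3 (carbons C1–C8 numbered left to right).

C1 sp3, C2 sp, C3 sp, C4 sp3, C5 sp3, C6 sp2, C7 sp2, C8 sp3

C1 has 4 σ bonds: steric number 4 → sp3.
C2 has 2 σ bonds, plus two π bonds: steric number 2 → sp.
C3 — 2 σ bonds, plus two π bonds. Steric number 2, so sp.
C4: 4 σ bonds; 4 regions of electron density → sp3.
C5: 4 σ bonds; 4 regions of electron density → sp3.
C6: 3 σ bonds, plus one π bond; 3 regions of electron density → sp2.
C7 has 3 σ bonds, plus one π bond: steric number 3 → sp2.
C8 has 4 σ bonds: steric number 4 → sp3.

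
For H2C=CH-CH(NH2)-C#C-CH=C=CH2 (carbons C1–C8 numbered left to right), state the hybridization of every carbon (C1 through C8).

C1 sp2, C2 sp2, C3 sp3, C4 sp, C5 sp, C6 sp2, C7 sp, C8 sp2

C1 carries 3 σ bonds, plus one π bond, giving a steric number of 3, so it is sp2.
C2 (3 σ bonds, plus one π bond) has steric number 3: sp2.
C3: 4 σ bonds; 4 regions of electron density → sp3.
C4: 2 σ bonds, plus two π bonds — 2 electron domains, sp.
C5 (2 σ bonds, plus two π bonds) has steric number 2: sp.
C6: 3 σ bonds, plus one π bond — 3 electron domains, sp2.
C7 (2 σ bonds, plus two π bonds) has steric number 2: sp.
C8: 3 σ bonds, plus one π bond — 3 electron domains, sp2.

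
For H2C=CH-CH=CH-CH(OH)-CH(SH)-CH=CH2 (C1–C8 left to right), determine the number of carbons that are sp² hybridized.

6

C1: sp2 ✓
C2: sp2 ✓
C3: sp2 ✓
C4: sp2 ✓
C5: sp3
C6: sp3
C7: sp2 ✓
C8: sp2 ✓
C1, C2, C3, C4, C7, C8 → 6 sp2 carbons.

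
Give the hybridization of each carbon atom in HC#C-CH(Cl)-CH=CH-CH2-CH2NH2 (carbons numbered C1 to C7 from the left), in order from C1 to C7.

C1 sp, C2 sp, C3 sp3, C4 sp2, C5 sp2, C6 sp3, C7 sp3

C1: 2 σ bonds, plus two π bonds; 2 regions of electron density → sp.
C2 carries 2 σ bonds, plus two π bonds, giving a steric number of 2, so it is sp.
C3 (4 σ bonds) has steric number 4: sp3.
C4 carries 3 σ bonds, plus one π bond, giving a steric number of 3, so it is sp2.
C5 is sp2: 3 σ bonds, plus one π bond, 3 electron-density regions.
C6 — 4 σ bonds. Steric number 4, so sp3.
C7 has 4 σ bonds: steric number 4 → sp3.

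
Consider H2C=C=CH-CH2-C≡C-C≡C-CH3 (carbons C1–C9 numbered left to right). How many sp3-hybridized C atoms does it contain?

2

C1: sp2
C2: sp
C3: sp2
C4: sp3 ✓
C5: sp
C6: sp
C7: sp
C8: sp
C9: sp3 ✓
C4, C9 → 2 sp3 carbons.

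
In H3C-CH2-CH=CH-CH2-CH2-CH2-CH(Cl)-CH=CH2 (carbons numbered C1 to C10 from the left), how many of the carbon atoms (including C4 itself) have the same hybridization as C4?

4

C4 is sp2 (one π bond).
C1: sp3
C2: sp3
C3: sp2 ✓
C4: sp2 ✓
C5: sp3
C6: sp3
C7: sp3
C8: sp3
C9: sp2 ✓
C10: sp2 ✓
4 carbons are sp2.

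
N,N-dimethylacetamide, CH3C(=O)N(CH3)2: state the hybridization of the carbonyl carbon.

The carbonyl carbon: 3 σ bonds, plus one π bond — 3 electron domains, sp2.

sp²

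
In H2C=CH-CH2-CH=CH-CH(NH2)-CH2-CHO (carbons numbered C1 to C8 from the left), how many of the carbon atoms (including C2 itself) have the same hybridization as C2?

C2 is sp2 (one π bond).
C1: sp2 ✓
C2: sp2 ✓
C3: sp3
C4: sp2 ✓
C5: sp2 ✓
C6: sp3
C7: sp3
C8: sp2 ✓
5 carbons are sp2.

5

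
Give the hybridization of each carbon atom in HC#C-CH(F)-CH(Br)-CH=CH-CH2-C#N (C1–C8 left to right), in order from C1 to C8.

C1 sp, C2 sp, C3 sp3, C4 sp3, C5 sp2, C6 sp2, C7 sp3, C8 sp

C1: 2 σ bonds, plus two π bonds — 2 electron domains, sp.
C2: 2 σ bonds, plus two π bonds — 2 electron domains, sp.
C3 has 4 σ bonds: steric number 4 → sp3.
C4 has 4 σ bonds: steric number 4 → sp3.
C5 is sp2: 3 σ bonds, plus one π bond, 3 electron-density regions.
C6 is sp2: 3 σ bonds, plus one π bond, 3 electron-density regions.
C7: 4 σ bonds; 4 regions of electron density → sp3.
C8: 2 σ bonds, plus two π bonds — 2 electron domains, sp.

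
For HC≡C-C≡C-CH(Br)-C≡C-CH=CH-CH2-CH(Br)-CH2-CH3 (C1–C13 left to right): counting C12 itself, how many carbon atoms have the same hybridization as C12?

C12 is sp3 (only σ bonds).
C1: sp
C2: sp
C3: sp
C4: sp
C5: sp3 ✓
C6: sp
C7: sp
C8: sp2
C9: sp2
C10: sp3 ✓
C11: sp3 ✓
C12: sp3 ✓
C13: sp3 ✓
5 carbons are sp3.

5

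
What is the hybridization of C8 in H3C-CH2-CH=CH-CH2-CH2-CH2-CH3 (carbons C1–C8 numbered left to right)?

sp^3

C8 has 4 σ bonds: steric number 4 → sp3.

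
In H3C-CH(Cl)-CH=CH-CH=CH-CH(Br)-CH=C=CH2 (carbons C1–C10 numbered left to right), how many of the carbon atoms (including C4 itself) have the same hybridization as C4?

6

C4 is sp2 (one π bond).
C1: sp3
C2: sp3
C3: sp2 ✓
C4: sp2 ✓
C5: sp2 ✓
C6: sp2 ✓
C7: sp3
C8: sp2 ✓
C9: sp
C10: sp2 ✓
6 carbons are sp2.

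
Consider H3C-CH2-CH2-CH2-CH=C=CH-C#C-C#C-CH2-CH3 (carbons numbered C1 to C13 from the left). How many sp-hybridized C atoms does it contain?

C1: sp3
C2: sp3
C3: sp3
C4: sp3
C5: sp2
C6: sp ✓
C7: sp2
C8: sp ✓
C9: sp ✓
C10: sp ✓
C11: sp ✓
C12: sp3
C13: sp3
C6, C8, C9, C10, C11 → 5 sp carbons.

5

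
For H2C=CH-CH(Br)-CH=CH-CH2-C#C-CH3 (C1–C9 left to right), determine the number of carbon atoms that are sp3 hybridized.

C1: sp2
C2: sp2
C3: sp3 ✓
C4: sp2
C5: sp2
C6: sp3 ✓
C7: sp
C8: sp
C9: sp3 ✓
C3, C6, C9 → 3 sp3 carbons.

3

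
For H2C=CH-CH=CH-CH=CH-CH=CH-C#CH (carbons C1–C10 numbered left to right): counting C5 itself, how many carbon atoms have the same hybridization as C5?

8

C5 is sp2 (one π bond).
C1: sp2 ✓
C2: sp2 ✓
C3: sp2 ✓
C4: sp2 ✓
C5: sp2 ✓
C6: sp2 ✓
C7: sp2 ✓
C8: sp2 ✓
C9: sp
C10: sp
8 carbons are sp2.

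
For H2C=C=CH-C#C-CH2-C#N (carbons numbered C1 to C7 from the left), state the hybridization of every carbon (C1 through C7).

C1 sp2, C2 sp, C3 sp2, C4 sp, C5 sp, C6 sp3, C7 sp

C1 has 3 σ bonds, plus one π bond: steric number 3 → sp2.
C2: 2 σ bonds, plus two π bonds; 2 regions of electron density → sp.
C3 is sp2: 3 σ bonds, plus one π bond, 3 electron-density regions.
C4: 2 σ bonds, plus two π bonds — 2 electron domains, sp.
C5 has 2 σ bonds, plus two π bonds: steric number 2 → sp.
C6: 4 σ bonds; 4 regions of electron density → sp3.
C7 (2 σ bonds, plus two π bonds) has steric number 2: sp.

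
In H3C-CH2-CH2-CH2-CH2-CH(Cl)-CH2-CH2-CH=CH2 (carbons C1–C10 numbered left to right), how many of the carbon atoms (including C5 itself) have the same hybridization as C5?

C5 is sp3 (only σ bonds).
C1: sp3 ✓
C2: sp3 ✓
C3: sp3 ✓
C4: sp3 ✓
C5: sp3 ✓
C6: sp3 ✓
C7: sp3 ✓
C8: sp3 ✓
C9: sp2
C10: sp2
8 carbons are sp3.

8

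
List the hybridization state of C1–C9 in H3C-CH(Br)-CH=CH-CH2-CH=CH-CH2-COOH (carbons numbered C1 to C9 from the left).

C1 is sp3: 4 σ bonds, 4 electron-density regions.
C2 has 4 σ bonds: steric number 4 → sp3.
C3 is sp2: 3 σ bonds, plus one π bond, 3 electron-density regions.
C4: 3 σ bonds, plus one π bond — 3 electron domains, sp2.
C5 — 4 σ bonds. Steric number 4, so sp3.
C6 has 3 σ bonds, plus one π bond: steric number 3 → sp2.
C7 is sp2: 3 σ bonds, plus one π bond, 3 electron-density regions.
C8 — 4 σ bonds. Steric number 4, so sp3.
C9 — 3 σ bonds, plus one π bond. Steric number 3, so sp2.

C1 sp3, C2 sp3, C3 sp2, C4 sp2, C5 sp3, C6 sp2, C7 sp2, C8 sp3, C9 sp2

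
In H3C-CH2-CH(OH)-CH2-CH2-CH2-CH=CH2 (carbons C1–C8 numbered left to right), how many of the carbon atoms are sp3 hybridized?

C1: sp3 ✓
C2: sp3 ✓
C3: sp3 ✓
C4: sp3 ✓
C5: sp3 ✓
C6: sp3 ✓
C7: sp2
C8: sp2
C1, C2, C3, C4, C5, C6 → 6 sp3 carbons.

6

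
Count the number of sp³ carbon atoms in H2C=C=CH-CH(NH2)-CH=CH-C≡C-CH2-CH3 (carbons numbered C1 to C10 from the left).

3

C1: sp2
C2: sp
C3: sp2
C4: sp3 ✓
C5: sp2
C6: sp2
C7: sp
C8: sp
C9: sp3 ✓
C10: sp3 ✓
C4, C9, C10 → 3 sp3 carbons.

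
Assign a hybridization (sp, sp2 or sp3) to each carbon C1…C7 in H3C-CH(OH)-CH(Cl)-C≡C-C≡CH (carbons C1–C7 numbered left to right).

C1 has 4 σ bonds: steric number 4 → sp3.
C2 carries 4 σ bonds, giving a steric number of 4, so it is sp3.
C3 — 4 σ bonds. Steric number 4, so sp3.
C4: 2 σ bonds, plus two π bonds — 2 electron domains, sp.
C5: 2 σ bonds, plus two π bonds — 2 electron domains, sp.
C6 has 2 σ bonds, plus two π bonds: steric number 2 → sp.
C7 has 2 σ bonds, plus two π bonds: steric number 2 → sp.

C1 sp3, C2 sp3, C3 sp3, C4 sp, C5 sp, C6 sp, C7 sp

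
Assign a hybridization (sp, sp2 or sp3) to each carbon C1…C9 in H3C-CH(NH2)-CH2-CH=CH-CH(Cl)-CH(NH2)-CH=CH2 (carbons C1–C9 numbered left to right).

C1: 4 σ bonds; 4 regions of electron density → sp3.
C2 is sp3: 4 σ bonds, 4 electron-density regions.
C3 is sp3: 4 σ bonds, 4 electron-density regions.
C4 (3 σ bonds, plus one π bond) has steric number 3: sp2.
C5 (3 σ bonds, plus one π bond) has steric number 3: sp2.
C6: 4 σ bonds; 4 regions of electron density → sp3.
C7: 4 σ bonds; 4 regions of electron density → sp3.
C8: 3 σ bonds, plus one π bond — 3 electron domains, sp2.
C9 carries 3 σ bonds, plus one π bond, giving a steric number of 3, so it is sp2.

C1 sp3, C2 sp3, C3 sp3, C4 sp2, C5 sp2, C6 sp3, C7 sp3, C8 sp2, C9 sp2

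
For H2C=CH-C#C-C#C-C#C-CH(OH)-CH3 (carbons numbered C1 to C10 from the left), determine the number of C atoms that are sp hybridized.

6

C1: sp2
C2: sp2
C3: sp ✓
C4: sp ✓
C5: sp ✓
C6: sp ✓
C7: sp ✓
C8: sp ✓
C9: sp3
C10: sp3
C3, C4, C5, C6, C7, C8 → 6 sp carbons.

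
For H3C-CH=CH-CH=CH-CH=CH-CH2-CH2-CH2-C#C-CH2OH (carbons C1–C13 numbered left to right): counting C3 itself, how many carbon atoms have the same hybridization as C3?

C3 is sp2 (one π bond).
C1: sp3
C2: sp2 ✓
C3: sp2 ✓
C4: sp2 ✓
C5: sp2 ✓
C6: sp2 ✓
C7: sp2 ✓
C8: sp3
C9: sp3
C10: sp3
C11: sp
C12: sp
C13: sp3
6 carbons are sp2.

6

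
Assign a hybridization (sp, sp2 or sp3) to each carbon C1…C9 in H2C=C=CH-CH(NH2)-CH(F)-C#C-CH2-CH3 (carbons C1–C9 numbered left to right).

C1: 3 σ bonds, plus one π bond; 3 regions of electron density → sp2.
C2 is sp: 2 σ bonds, plus two π bonds, 2 electron-density regions.
C3 (3 σ bonds, plus one π bond) has steric number 3: sp2.
C4: 4 σ bonds; 4 regions of electron density → sp3.
C5 has 4 σ bonds: steric number 4 → sp3.
C6 (2 σ bonds, plus two π bonds) has steric number 2: sp.
C7 is sp: 2 σ bonds, plus two π bonds, 2 electron-density regions.
C8 has 4 σ bonds: steric number 4 → sp3.
C9: 4 σ bonds — 4 electron domains, sp3.

C1 sp2, C2 sp, C3 sp2, C4 sp3, C5 sp3, C6 sp, C7 sp, C8 sp3, C9 sp3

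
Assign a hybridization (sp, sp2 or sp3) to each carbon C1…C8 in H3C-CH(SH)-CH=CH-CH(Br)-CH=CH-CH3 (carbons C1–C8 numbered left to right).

C1 sp3, C2 sp3, C3 sp2, C4 sp2, C5 sp3, C6 sp2, C7 sp2, C8 sp3

C1 has 4 σ bonds: steric number 4 → sp3.
C2 is sp3: 4 σ bonds, 4 electron-density regions.
C3 (3 σ bonds, plus one π bond) has steric number 3: sp2.
C4 has 3 σ bonds, plus one π bond: steric number 3 → sp2.
C5 — 4 σ bonds. Steric number 4, so sp3.
C6: 3 σ bonds, plus one π bond; 3 regions of electron density → sp2.
C7 has 3 σ bonds, plus one π bond: steric number 3 → sp2.
C8 (4 σ bonds) has steric number 4: sp3.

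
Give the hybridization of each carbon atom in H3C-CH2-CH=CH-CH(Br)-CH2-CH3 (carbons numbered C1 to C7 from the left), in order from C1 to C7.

C1: 4 σ bonds — 4 electron domains, sp3.
C2 has 4 σ bonds: steric number 4 → sp3.
C3 — 3 σ bonds, plus one π bond. Steric number 3, so sp2.
C4 (3 σ bonds, plus one π bond) has steric number 3: sp2.
C5 — 4 σ bonds. Steric number 4, so sp3.
C6 has 4 σ bonds: steric number 4 → sp3.
C7 is sp3: 4 σ bonds, 4 electron-density regions.

C1 sp3, C2 sp3, C3 sp2, C4 sp2, C5 sp3, C6 sp3, C7 sp3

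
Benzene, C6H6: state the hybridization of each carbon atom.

sp2

Every ring carbon has three σ bonds and contributes one p electron to the aromatic π system.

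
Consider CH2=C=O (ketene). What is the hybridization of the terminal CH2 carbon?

The terminal CH2 carbon is sp2: 3 σ bonds, plus one π bond, 3 electron-density regions.

sp²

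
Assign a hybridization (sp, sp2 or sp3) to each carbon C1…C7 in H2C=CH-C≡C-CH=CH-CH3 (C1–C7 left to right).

C1: 3 σ bonds, plus one π bond; 3 regions of electron density → sp2.
C2 is sp2: 3 σ bonds, plus one π bond, 3 electron-density regions.
C3 has 2 σ bonds, plus two π bonds: steric number 2 → sp.
C4 is sp: 2 σ bonds, plus two π bonds, 2 electron-density regions.
C5: 3 σ bonds, plus one π bond; 3 regions of electron density → sp2.
C6 (3 σ bonds, plus one π bond) has steric number 3: sp2.
C7: 4 σ bonds — 4 electron domains, sp3.

C1 sp2, C2 sp2, C3 sp, C4 sp, C5 sp2, C6 sp2, C7 sp3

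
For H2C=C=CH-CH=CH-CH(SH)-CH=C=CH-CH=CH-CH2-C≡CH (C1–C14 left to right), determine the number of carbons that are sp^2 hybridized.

8

C1: sp2 ✓
C2: sp
C3: sp2 ✓
C4: sp2 ✓
C5: sp2 ✓
C6: sp3
C7: sp2 ✓
C8: sp
C9: sp2 ✓
C10: sp2 ✓
C11: sp2 ✓
C12: sp3
C13: sp
C14: sp
C1, C3, C4, C5, C7, C9, C10, C11 → 8 sp2 carbons.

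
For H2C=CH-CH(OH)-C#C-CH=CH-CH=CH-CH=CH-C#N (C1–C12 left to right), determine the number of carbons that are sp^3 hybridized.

1

C1: sp2
C2: sp2
C3: sp3 ✓
C4: sp
C5: sp
C6: sp2
C7: sp2
C8: sp2
C9: sp2
C10: sp2
C11: sp2
C12: sp
C3 → 1 sp3 carbon.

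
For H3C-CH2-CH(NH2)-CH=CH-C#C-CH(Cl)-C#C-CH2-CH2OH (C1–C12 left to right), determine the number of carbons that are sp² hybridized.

C1: sp3
C2: sp3
C3: sp3
C4: sp2 ✓
C5: sp2 ✓
C6: sp
C7: sp
C8: sp3
C9: sp
C10: sp
C11: sp3
C12: sp3
C4, C5 → 2 sp2 carbons.

2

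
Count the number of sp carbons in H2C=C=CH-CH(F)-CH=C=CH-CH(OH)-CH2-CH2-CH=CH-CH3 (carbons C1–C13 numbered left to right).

2

C1: sp2
C2: sp ✓
C3: sp2
C4: sp3
C5: sp2
C6: sp ✓
C7: sp2
C8: sp3
C9: sp3
C10: sp3
C11: sp2
C12: sp2
C13: sp3
C2, C6 → 2 sp carbons.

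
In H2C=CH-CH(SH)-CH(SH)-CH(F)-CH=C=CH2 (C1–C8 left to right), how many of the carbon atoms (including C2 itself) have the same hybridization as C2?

C2 is sp2 (one π bond).
C1: sp2 ✓
C2: sp2 ✓
C3: sp3
C4: sp3
C5: sp3
C6: sp2 ✓
C7: sp
C8: sp2 ✓
4 carbons are sp2.

4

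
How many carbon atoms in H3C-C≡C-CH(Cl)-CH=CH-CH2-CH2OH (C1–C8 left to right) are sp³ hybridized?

4

C1: sp3 ✓
C2: sp
C3: sp
C4: sp3 ✓
C5: sp2
C6: sp2
C7: sp3 ✓
C8: sp3 ✓
C1, C4, C7, C8 → 4 sp3 carbons.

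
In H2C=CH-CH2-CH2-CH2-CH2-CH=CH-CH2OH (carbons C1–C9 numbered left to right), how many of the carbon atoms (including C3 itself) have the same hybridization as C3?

5

C3 is sp3 (only σ bonds).
C1: sp2
C2: sp2
C3: sp3 ✓
C4: sp3 ✓
C5: sp3 ✓
C6: sp3 ✓
C7: sp2
C8: sp2
C9: sp3 ✓
5 carbons are sp3.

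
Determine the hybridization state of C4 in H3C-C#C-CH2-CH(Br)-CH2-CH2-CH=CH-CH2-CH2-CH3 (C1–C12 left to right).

C4 (4 σ bonds) has steric number 4: sp3.

sp3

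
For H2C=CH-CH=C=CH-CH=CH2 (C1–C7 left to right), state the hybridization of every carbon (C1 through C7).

C1 sp2, C2 sp2, C3 sp2, C4 sp, C5 sp2, C6 sp2, C7 sp2

C1 carries 3 σ bonds, plus one π bond, giving a steric number of 3, so it is sp2.
C2: 3 σ bonds, plus one π bond; 3 regions of electron density → sp2.
C3 is sp2: 3 σ bonds, plus one π bond, 3 electron-density regions.
C4 (2 σ bonds, plus two π bonds) has steric number 2: sp.
C5 — 3 σ bonds, plus one π bond. Steric number 3, so sp2.
C6 is sp2: 3 σ bonds, plus one π bond, 3 electron-density regions.
C7: 3 σ bonds, plus one π bond — 3 electron domains, sp2.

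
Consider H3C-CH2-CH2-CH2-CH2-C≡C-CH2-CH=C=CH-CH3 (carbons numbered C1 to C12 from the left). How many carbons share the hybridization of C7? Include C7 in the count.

C7 is sp (two π bonds).
C1: sp3
C2: sp3
C3: sp3
C4: sp3
C5: sp3
C6: sp ✓
C7: sp ✓
C8: sp3
C9: sp2
C10: sp ✓
C11: sp2
C12: sp3
3 carbons are sp.

3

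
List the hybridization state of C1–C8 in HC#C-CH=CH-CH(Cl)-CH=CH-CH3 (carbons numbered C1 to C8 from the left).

C1: 2 σ bonds, plus two π bonds — 2 electron domains, sp.
C2: 2 σ bonds, plus two π bonds; 2 regions of electron density → sp.
C3: 3 σ bonds, plus one π bond; 3 regions of electron density → sp2.
C4 (3 σ bonds, plus one π bond) has steric number 3: sp2.
C5 (4 σ bonds) has steric number 4: sp3.
C6 carries 3 σ bonds, plus one π bond, giving a steric number of 3, so it is sp2.
C7 — 3 σ bonds, plus one π bond. Steric number 3, so sp2.
C8 has 4 σ bonds: steric number 4 → sp3.

C1 sp, C2 sp, C3 sp2, C4 sp2, C5 sp3, C6 sp2, C7 sp2, C8 sp3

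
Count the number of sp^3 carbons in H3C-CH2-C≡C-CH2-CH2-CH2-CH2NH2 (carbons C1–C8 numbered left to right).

6

C1: sp3 ✓
C2: sp3 ✓
C3: sp
C4: sp
C5: sp3 ✓
C6: sp3 ✓
C7: sp3 ✓
C8: sp3 ✓
C1, C2, C5, C6, C7, C8 → 6 sp3 carbons.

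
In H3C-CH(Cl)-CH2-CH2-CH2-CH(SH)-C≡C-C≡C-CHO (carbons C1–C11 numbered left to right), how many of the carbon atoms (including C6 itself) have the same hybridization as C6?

6

C6 is sp3 (only σ bonds).
C1: sp3 ✓
C2: sp3 ✓
C3: sp3 ✓
C4: sp3 ✓
C5: sp3 ✓
C6: sp3 ✓
C7: sp
C8: sp
C9: sp
C10: sp
C11: sp2
6 carbons are sp3.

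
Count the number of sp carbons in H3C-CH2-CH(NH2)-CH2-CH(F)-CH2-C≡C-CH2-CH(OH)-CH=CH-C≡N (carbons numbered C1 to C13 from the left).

C1: sp3
C2: sp3
C3: sp3
C4: sp3
C5: sp3
C6: sp3
C7: sp ✓
C8: sp ✓
C9: sp3
C10: sp3
C11: sp2
C12: sp2
C13: sp ✓
C7, C8, C13 → 3 sp carbons.

3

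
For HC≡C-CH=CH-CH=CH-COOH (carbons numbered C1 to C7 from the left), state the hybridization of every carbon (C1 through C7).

C1 sp, C2 sp, C3 sp2, C4 sp2, C5 sp2, C6 sp2, C7 sp2

C1: 2 σ bonds, plus two π bonds — 2 electron domains, sp.
C2 is sp: 2 σ bonds, plus two π bonds, 2 electron-density regions.
C3 — 3 σ bonds, plus one π bond. Steric number 3, so sp2.
C4 is sp2: 3 σ bonds, plus one π bond, 3 electron-density regions.
C5: 3 σ bonds, plus one π bond — 3 electron domains, sp2.
C6 (3 σ bonds, plus one π bond) has steric number 3: sp2.
C7: 3 σ bonds, plus one π bond — 3 electron domains, sp2.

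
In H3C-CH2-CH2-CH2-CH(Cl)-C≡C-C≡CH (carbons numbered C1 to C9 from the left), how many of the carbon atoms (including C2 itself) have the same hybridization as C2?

5

C2 is sp3 (only σ bonds).
C1: sp3 ✓
C2: sp3 ✓
C3: sp3 ✓
C4: sp3 ✓
C5: sp3 ✓
C6: sp
C7: sp
C8: sp
C9: sp
5 carbons are sp3.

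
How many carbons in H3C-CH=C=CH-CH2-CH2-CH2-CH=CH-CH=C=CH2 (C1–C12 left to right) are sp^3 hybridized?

4

C1: sp3 ✓
C2: sp2
C3: sp
C4: sp2
C5: sp3 ✓
C6: sp3 ✓
C7: sp3 ✓
C8: sp2
C9: sp2
C10: sp2
C11: sp
C12: sp2
C1, C5, C6, C7 → 4 sp3 carbons.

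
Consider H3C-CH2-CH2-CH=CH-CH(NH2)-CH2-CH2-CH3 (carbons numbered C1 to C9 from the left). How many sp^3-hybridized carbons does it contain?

7

C1: sp3 ✓
C2: sp3 ✓
C3: sp3 ✓
C4: sp2
C5: sp2
C6: sp3 ✓
C7: sp3 ✓
C8: sp3 ✓
C9: sp3 ✓
C1, C2, C3, C6, C7, C8, C9 → 7 sp3 carbons.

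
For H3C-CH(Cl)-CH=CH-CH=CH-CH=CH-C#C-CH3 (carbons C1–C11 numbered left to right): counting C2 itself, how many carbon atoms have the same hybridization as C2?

C2 is sp3 (only σ bonds).
C1: sp3 ✓
C2: sp3 ✓
C3: sp2
C4: sp2
C5: sp2
C6: sp2
C7: sp2
C8: sp2
C9: sp
C10: sp
C11: sp3 ✓
3 carbons are sp3.

3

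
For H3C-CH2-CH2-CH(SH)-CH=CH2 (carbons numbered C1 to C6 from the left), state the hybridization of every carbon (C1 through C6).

C1: 4 σ bonds; 4 regions of electron density → sp3.
C2 is sp3: 4 σ bonds, 4 electron-density regions.
C3 has 4 σ bonds: steric number 4 → sp3.
C4: 4 σ bonds; 4 regions of electron density → sp3.
C5 is sp2: 3 σ bonds, plus one π bond, 3 electron-density regions.
C6: 3 σ bonds, plus one π bond — 3 electron domains, sp2.

C1 sp3, C2 sp3, C3 sp3, C4 sp3, C5 sp2, C6 sp2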